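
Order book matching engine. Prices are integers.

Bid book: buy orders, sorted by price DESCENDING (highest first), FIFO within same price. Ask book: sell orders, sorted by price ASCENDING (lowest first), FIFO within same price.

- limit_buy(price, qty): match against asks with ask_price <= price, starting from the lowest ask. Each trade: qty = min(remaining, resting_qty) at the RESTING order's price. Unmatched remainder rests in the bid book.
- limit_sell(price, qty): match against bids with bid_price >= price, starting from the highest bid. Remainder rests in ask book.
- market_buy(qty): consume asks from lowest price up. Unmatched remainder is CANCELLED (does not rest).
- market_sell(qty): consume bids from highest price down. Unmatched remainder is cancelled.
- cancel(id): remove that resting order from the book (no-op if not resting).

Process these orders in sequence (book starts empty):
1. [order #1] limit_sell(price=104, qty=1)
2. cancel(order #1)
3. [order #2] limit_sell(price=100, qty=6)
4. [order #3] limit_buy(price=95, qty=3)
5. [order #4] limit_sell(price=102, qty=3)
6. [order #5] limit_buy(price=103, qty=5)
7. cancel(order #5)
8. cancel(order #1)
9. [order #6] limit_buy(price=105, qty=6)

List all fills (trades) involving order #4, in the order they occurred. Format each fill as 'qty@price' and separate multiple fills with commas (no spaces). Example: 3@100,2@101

Answer: 3@102

Derivation:
After op 1 [order #1] limit_sell(price=104, qty=1): fills=none; bids=[-] asks=[#1:1@104]
After op 2 cancel(order #1): fills=none; bids=[-] asks=[-]
After op 3 [order #2] limit_sell(price=100, qty=6): fills=none; bids=[-] asks=[#2:6@100]
After op 4 [order #3] limit_buy(price=95, qty=3): fills=none; bids=[#3:3@95] asks=[#2:6@100]
After op 5 [order #4] limit_sell(price=102, qty=3): fills=none; bids=[#3:3@95] asks=[#2:6@100 #4:3@102]
After op 6 [order #5] limit_buy(price=103, qty=5): fills=#5x#2:5@100; bids=[#3:3@95] asks=[#2:1@100 #4:3@102]
After op 7 cancel(order #5): fills=none; bids=[#3:3@95] asks=[#2:1@100 #4:3@102]
After op 8 cancel(order #1): fills=none; bids=[#3:3@95] asks=[#2:1@100 #4:3@102]
After op 9 [order #6] limit_buy(price=105, qty=6): fills=#6x#2:1@100 #6x#4:3@102; bids=[#6:2@105 #3:3@95] asks=[-]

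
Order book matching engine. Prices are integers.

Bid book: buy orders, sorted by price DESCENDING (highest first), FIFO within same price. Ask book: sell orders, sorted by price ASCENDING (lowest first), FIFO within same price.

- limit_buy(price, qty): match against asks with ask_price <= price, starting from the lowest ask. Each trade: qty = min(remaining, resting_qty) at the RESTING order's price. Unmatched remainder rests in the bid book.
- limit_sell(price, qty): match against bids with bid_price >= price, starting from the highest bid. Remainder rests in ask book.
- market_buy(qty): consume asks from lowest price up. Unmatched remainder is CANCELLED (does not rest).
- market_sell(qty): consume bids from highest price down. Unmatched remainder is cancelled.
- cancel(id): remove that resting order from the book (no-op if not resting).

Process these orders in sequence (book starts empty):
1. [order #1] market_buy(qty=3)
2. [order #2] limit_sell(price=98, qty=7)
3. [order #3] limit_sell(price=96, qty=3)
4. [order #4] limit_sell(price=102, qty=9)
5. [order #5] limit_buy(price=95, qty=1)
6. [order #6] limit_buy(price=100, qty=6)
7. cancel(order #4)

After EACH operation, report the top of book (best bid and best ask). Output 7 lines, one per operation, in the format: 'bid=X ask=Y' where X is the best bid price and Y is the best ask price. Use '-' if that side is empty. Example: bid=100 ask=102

Answer: bid=- ask=-
bid=- ask=98
bid=- ask=96
bid=- ask=96
bid=95 ask=96
bid=95 ask=98
bid=95 ask=98

Derivation:
After op 1 [order #1] market_buy(qty=3): fills=none; bids=[-] asks=[-]
After op 2 [order #2] limit_sell(price=98, qty=7): fills=none; bids=[-] asks=[#2:7@98]
After op 3 [order #3] limit_sell(price=96, qty=3): fills=none; bids=[-] asks=[#3:3@96 #2:7@98]
After op 4 [order #4] limit_sell(price=102, qty=9): fills=none; bids=[-] asks=[#3:3@96 #2:7@98 #4:9@102]
After op 5 [order #5] limit_buy(price=95, qty=1): fills=none; bids=[#5:1@95] asks=[#3:3@96 #2:7@98 #4:9@102]
After op 6 [order #6] limit_buy(price=100, qty=6): fills=#6x#3:3@96 #6x#2:3@98; bids=[#5:1@95] asks=[#2:4@98 #4:9@102]
After op 7 cancel(order #4): fills=none; bids=[#5:1@95] asks=[#2:4@98]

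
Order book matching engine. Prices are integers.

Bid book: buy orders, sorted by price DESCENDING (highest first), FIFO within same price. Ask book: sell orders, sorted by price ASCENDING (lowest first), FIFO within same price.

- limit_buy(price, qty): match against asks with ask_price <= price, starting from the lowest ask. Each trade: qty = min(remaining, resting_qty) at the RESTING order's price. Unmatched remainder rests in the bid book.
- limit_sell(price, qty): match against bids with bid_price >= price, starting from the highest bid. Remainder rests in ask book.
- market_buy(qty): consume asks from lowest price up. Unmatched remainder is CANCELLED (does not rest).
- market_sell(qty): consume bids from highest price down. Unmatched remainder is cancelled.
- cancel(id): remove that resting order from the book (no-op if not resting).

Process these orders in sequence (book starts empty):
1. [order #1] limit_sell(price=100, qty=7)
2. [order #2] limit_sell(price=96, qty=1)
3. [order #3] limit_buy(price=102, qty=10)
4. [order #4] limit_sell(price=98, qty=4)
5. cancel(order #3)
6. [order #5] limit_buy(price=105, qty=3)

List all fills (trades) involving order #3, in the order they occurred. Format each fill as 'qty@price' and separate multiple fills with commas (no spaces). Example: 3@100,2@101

Answer: 1@96,7@100,2@102

Derivation:
After op 1 [order #1] limit_sell(price=100, qty=7): fills=none; bids=[-] asks=[#1:7@100]
After op 2 [order #2] limit_sell(price=96, qty=1): fills=none; bids=[-] asks=[#2:1@96 #1:7@100]
After op 3 [order #3] limit_buy(price=102, qty=10): fills=#3x#2:1@96 #3x#1:7@100; bids=[#3:2@102] asks=[-]
After op 4 [order #4] limit_sell(price=98, qty=4): fills=#3x#4:2@102; bids=[-] asks=[#4:2@98]
After op 5 cancel(order #3): fills=none; bids=[-] asks=[#4:2@98]
After op 6 [order #5] limit_buy(price=105, qty=3): fills=#5x#4:2@98; bids=[#5:1@105] asks=[-]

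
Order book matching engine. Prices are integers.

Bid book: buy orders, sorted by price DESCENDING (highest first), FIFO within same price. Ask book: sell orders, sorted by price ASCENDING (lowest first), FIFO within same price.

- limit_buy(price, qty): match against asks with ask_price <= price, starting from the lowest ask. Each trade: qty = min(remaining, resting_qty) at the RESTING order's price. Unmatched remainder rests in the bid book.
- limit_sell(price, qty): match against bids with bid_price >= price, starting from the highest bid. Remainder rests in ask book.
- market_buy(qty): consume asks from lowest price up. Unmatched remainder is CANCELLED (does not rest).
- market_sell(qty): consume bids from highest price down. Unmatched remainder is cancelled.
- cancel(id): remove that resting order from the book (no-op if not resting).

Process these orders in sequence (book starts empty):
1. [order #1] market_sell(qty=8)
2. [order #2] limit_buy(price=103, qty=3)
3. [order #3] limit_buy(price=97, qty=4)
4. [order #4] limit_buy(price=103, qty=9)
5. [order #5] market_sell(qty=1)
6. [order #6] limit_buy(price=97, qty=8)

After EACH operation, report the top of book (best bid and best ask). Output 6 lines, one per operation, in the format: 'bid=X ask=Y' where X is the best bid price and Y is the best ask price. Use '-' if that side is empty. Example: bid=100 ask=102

Answer: bid=- ask=-
bid=103 ask=-
bid=103 ask=-
bid=103 ask=-
bid=103 ask=-
bid=103 ask=-

Derivation:
After op 1 [order #1] market_sell(qty=8): fills=none; bids=[-] asks=[-]
After op 2 [order #2] limit_buy(price=103, qty=3): fills=none; bids=[#2:3@103] asks=[-]
After op 3 [order #3] limit_buy(price=97, qty=4): fills=none; bids=[#2:3@103 #3:4@97] asks=[-]
After op 4 [order #4] limit_buy(price=103, qty=9): fills=none; bids=[#2:3@103 #4:9@103 #3:4@97] asks=[-]
After op 5 [order #5] market_sell(qty=1): fills=#2x#5:1@103; bids=[#2:2@103 #4:9@103 #3:4@97] asks=[-]
After op 6 [order #6] limit_buy(price=97, qty=8): fills=none; bids=[#2:2@103 #4:9@103 #3:4@97 #6:8@97] asks=[-]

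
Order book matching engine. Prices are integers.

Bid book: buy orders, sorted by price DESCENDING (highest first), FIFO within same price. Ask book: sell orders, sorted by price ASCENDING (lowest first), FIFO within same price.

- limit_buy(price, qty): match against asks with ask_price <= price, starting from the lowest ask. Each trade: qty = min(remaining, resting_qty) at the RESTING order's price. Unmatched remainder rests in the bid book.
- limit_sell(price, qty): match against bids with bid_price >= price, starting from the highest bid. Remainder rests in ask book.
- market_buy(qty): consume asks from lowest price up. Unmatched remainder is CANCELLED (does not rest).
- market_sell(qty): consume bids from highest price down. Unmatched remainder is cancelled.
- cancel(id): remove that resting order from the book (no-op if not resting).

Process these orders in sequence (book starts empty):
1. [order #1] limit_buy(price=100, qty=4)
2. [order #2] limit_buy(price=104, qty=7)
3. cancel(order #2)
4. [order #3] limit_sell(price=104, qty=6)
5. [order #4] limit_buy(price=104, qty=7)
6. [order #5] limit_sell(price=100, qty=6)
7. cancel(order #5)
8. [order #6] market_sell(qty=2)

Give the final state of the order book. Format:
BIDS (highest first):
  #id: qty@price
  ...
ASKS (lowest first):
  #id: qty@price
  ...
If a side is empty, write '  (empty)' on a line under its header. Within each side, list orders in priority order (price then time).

After op 1 [order #1] limit_buy(price=100, qty=4): fills=none; bids=[#1:4@100] asks=[-]
After op 2 [order #2] limit_buy(price=104, qty=7): fills=none; bids=[#2:7@104 #1:4@100] asks=[-]
After op 3 cancel(order #2): fills=none; bids=[#1:4@100] asks=[-]
After op 4 [order #3] limit_sell(price=104, qty=6): fills=none; bids=[#1:4@100] asks=[#3:6@104]
After op 5 [order #4] limit_buy(price=104, qty=7): fills=#4x#3:6@104; bids=[#4:1@104 #1:4@100] asks=[-]
After op 6 [order #5] limit_sell(price=100, qty=6): fills=#4x#5:1@104 #1x#5:4@100; bids=[-] asks=[#5:1@100]
After op 7 cancel(order #5): fills=none; bids=[-] asks=[-]
After op 8 [order #6] market_sell(qty=2): fills=none; bids=[-] asks=[-]

Answer: BIDS (highest first):
  (empty)
ASKS (lowest first):
  (empty)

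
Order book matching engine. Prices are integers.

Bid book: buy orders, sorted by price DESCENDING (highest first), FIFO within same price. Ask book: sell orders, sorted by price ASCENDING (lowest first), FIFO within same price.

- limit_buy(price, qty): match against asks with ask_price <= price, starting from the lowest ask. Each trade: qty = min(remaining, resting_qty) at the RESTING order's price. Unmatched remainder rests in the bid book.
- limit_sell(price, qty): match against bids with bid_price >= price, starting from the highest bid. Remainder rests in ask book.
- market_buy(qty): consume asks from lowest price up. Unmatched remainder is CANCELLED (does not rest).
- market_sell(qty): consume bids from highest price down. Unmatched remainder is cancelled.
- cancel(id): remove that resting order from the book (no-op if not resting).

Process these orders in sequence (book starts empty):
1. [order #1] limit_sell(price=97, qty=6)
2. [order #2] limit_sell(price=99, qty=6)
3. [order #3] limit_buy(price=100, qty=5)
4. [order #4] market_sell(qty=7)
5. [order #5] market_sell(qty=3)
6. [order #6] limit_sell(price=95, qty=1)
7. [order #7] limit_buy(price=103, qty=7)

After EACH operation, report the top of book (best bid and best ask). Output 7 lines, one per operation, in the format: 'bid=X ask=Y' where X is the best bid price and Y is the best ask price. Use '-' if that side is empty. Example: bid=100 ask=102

Answer: bid=- ask=97
bid=- ask=97
bid=- ask=97
bid=- ask=97
bid=- ask=97
bid=- ask=95
bid=- ask=99

Derivation:
After op 1 [order #1] limit_sell(price=97, qty=6): fills=none; bids=[-] asks=[#1:6@97]
After op 2 [order #2] limit_sell(price=99, qty=6): fills=none; bids=[-] asks=[#1:6@97 #2:6@99]
After op 3 [order #3] limit_buy(price=100, qty=5): fills=#3x#1:5@97; bids=[-] asks=[#1:1@97 #2:6@99]
After op 4 [order #4] market_sell(qty=7): fills=none; bids=[-] asks=[#1:1@97 #2:6@99]
After op 5 [order #5] market_sell(qty=3): fills=none; bids=[-] asks=[#1:1@97 #2:6@99]
After op 6 [order #6] limit_sell(price=95, qty=1): fills=none; bids=[-] asks=[#6:1@95 #1:1@97 #2:6@99]
After op 7 [order #7] limit_buy(price=103, qty=7): fills=#7x#6:1@95 #7x#1:1@97 #7x#2:5@99; bids=[-] asks=[#2:1@99]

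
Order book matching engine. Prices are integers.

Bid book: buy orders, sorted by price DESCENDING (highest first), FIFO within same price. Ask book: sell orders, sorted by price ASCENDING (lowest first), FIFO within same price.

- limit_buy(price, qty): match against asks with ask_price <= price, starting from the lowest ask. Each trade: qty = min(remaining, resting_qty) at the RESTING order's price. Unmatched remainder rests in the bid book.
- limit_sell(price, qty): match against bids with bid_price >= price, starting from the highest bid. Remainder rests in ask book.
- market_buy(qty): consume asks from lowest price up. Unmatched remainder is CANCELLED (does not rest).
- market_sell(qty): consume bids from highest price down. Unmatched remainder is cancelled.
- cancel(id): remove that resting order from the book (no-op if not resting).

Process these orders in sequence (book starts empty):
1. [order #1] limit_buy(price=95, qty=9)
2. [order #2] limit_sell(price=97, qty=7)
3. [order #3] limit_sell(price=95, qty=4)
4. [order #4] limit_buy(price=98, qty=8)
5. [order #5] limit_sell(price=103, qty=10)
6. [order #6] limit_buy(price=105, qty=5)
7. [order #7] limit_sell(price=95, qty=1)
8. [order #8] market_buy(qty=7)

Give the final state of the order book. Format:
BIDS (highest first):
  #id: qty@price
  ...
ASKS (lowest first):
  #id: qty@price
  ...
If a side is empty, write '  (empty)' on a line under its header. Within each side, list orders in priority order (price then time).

Answer: BIDS (highest first):
  #1: 5@95
ASKS (lowest first):
  (empty)

Derivation:
After op 1 [order #1] limit_buy(price=95, qty=9): fills=none; bids=[#1:9@95] asks=[-]
After op 2 [order #2] limit_sell(price=97, qty=7): fills=none; bids=[#1:9@95] asks=[#2:7@97]
After op 3 [order #3] limit_sell(price=95, qty=4): fills=#1x#3:4@95; bids=[#1:5@95] asks=[#2:7@97]
After op 4 [order #4] limit_buy(price=98, qty=8): fills=#4x#2:7@97; bids=[#4:1@98 #1:5@95] asks=[-]
After op 5 [order #5] limit_sell(price=103, qty=10): fills=none; bids=[#4:1@98 #1:5@95] asks=[#5:10@103]
After op 6 [order #6] limit_buy(price=105, qty=5): fills=#6x#5:5@103; bids=[#4:1@98 #1:5@95] asks=[#5:5@103]
After op 7 [order #7] limit_sell(price=95, qty=1): fills=#4x#7:1@98; bids=[#1:5@95] asks=[#5:5@103]
After op 8 [order #8] market_buy(qty=7): fills=#8x#5:5@103; bids=[#1:5@95] asks=[-]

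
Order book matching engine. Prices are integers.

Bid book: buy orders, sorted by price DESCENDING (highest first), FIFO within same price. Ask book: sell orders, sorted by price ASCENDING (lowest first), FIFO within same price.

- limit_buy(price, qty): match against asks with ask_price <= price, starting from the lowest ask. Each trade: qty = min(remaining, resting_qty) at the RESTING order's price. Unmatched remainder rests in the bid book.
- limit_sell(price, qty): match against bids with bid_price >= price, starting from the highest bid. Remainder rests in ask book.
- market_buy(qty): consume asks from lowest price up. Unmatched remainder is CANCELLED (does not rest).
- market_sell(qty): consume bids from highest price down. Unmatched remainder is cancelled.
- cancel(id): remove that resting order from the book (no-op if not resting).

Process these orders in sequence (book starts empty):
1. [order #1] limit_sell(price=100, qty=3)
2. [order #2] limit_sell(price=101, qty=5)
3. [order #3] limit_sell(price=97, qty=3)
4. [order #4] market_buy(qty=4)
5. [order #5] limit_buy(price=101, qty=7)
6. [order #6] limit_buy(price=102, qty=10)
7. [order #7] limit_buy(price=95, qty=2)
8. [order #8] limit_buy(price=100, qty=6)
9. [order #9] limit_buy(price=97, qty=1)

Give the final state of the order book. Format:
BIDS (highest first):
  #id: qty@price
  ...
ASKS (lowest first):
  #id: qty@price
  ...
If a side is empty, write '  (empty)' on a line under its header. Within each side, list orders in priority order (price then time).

After op 1 [order #1] limit_sell(price=100, qty=3): fills=none; bids=[-] asks=[#1:3@100]
After op 2 [order #2] limit_sell(price=101, qty=5): fills=none; bids=[-] asks=[#1:3@100 #2:5@101]
After op 3 [order #3] limit_sell(price=97, qty=3): fills=none; bids=[-] asks=[#3:3@97 #1:3@100 #2:5@101]
After op 4 [order #4] market_buy(qty=4): fills=#4x#3:3@97 #4x#1:1@100; bids=[-] asks=[#1:2@100 #2:5@101]
After op 5 [order #5] limit_buy(price=101, qty=7): fills=#5x#1:2@100 #5x#2:5@101; bids=[-] asks=[-]
After op 6 [order #6] limit_buy(price=102, qty=10): fills=none; bids=[#6:10@102] asks=[-]
After op 7 [order #7] limit_buy(price=95, qty=2): fills=none; bids=[#6:10@102 #7:2@95] asks=[-]
After op 8 [order #8] limit_buy(price=100, qty=6): fills=none; bids=[#6:10@102 #8:6@100 #7:2@95] asks=[-]
After op 9 [order #9] limit_buy(price=97, qty=1): fills=none; bids=[#6:10@102 #8:6@100 #9:1@97 #7:2@95] asks=[-]

Answer: BIDS (highest first):
  #6: 10@102
  #8: 6@100
  #9: 1@97
  #7: 2@95
ASKS (lowest first):
  (empty)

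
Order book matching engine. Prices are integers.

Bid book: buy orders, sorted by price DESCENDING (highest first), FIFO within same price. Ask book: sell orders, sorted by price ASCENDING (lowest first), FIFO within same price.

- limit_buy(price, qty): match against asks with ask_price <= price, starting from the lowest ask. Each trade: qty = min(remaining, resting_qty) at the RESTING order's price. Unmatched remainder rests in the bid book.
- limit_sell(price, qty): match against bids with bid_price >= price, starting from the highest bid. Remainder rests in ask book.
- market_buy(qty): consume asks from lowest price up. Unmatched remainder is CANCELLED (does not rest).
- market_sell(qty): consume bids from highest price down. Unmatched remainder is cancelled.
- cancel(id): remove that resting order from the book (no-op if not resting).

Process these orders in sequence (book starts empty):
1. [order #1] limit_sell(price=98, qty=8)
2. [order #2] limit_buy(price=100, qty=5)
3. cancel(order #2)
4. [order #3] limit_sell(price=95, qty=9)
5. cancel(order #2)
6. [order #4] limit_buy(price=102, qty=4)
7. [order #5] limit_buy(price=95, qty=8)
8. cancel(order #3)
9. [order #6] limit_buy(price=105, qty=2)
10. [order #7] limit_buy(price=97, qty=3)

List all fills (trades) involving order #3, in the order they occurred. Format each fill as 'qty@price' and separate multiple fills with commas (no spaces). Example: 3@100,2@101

After op 1 [order #1] limit_sell(price=98, qty=8): fills=none; bids=[-] asks=[#1:8@98]
After op 2 [order #2] limit_buy(price=100, qty=5): fills=#2x#1:5@98; bids=[-] asks=[#1:3@98]
After op 3 cancel(order #2): fills=none; bids=[-] asks=[#1:3@98]
After op 4 [order #3] limit_sell(price=95, qty=9): fills=none; bids=[-] asks=[#3:9@95 #1:3@98]
After op 5 cancel(order #2): fills=none; bids=[-] asks=[#3:9@95 #1:3@98]
After op 6 [order #4] limit_buy(price=102, qty=4): fills=#4x#3:4@95; bids=[-] asks=[#3:5@95 #1:3@98]
After op 7 [order #5] limit_buy(price=95, qty=8): fills=#5x#3:5@95; bids=[#5:3@95] asks=[#1:3@98]
After op 8 cancel(order #3): fills=none; bids=[#5:3@95] asks=[#1:3@98]
After op 9 [order #6] limit_buy(price=105, qty=2): fills=#6x#1:2@98; bids=[#5:3@95] asks=[#1:1@98]
After op 10 [order #7] limit_buy(price=97, qty=3): fills=none; bids=[#7:3@97 #5:3@95] asks=[#1:1@98]

Answer: 4@95,5@95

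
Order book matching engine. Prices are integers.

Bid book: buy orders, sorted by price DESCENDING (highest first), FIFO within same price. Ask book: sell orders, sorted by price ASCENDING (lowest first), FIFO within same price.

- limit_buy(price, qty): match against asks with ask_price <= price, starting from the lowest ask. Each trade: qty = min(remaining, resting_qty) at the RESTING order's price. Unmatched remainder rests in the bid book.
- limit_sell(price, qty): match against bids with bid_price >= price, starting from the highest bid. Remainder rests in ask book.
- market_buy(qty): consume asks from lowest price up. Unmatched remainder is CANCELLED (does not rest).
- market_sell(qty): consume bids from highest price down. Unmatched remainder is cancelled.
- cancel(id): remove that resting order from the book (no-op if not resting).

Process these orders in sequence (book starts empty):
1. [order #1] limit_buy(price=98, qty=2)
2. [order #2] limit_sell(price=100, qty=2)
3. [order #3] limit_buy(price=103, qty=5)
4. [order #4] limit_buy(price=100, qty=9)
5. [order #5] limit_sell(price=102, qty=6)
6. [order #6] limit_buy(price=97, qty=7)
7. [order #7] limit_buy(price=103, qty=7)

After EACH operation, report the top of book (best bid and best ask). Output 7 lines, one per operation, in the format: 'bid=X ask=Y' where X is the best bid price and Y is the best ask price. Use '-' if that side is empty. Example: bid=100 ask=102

After op 1 [order #1] limit_buy(price=98, qty=2): fills=none; bids=[#1:2@98] asks=[-]
After op 2 [order #2] limit_sell(price=100, qty=2): fills=none; bids=[#1:2@98] asks=[#2:2@100]
After op 3 [order #3] limit_buy(price=103, qty=5): fills=#3x#2:2@100; bids=[#3:3@103 #1:2@98] asks=[-]
After op 4 [order #4] limit_buy(price=100, qty=9): fills=none; bids=[#3:3@103 #4:9@100 #1:2@98] asks=[-]
After op 5 [order #5] limit_sell(price=102, qty=6): fills=#3x#5:3@103; bids=[#4:9@100 #1:2@98] asks=[#5:3@102]
After op 6 [order #6] limit_buy(price=97, qty=7): fills=none; bids=[#4:9@100 #1:2@98 #6:7@97] asks=[#5:3@102]
After op 7 [order #7] limit_buy(price=103, qty=7): fills=#7x#5:3@102; bids=[#7:4@103 #4:9@100 #1:2@98 #6:7@97] asks=[-]

Answer: bid=98 ask=-
bid=98 ask=100
bid=103 ask=-
bid=103 ask=-
bid=100 ask=102
bid=100 ask=102
bid=103 ask=-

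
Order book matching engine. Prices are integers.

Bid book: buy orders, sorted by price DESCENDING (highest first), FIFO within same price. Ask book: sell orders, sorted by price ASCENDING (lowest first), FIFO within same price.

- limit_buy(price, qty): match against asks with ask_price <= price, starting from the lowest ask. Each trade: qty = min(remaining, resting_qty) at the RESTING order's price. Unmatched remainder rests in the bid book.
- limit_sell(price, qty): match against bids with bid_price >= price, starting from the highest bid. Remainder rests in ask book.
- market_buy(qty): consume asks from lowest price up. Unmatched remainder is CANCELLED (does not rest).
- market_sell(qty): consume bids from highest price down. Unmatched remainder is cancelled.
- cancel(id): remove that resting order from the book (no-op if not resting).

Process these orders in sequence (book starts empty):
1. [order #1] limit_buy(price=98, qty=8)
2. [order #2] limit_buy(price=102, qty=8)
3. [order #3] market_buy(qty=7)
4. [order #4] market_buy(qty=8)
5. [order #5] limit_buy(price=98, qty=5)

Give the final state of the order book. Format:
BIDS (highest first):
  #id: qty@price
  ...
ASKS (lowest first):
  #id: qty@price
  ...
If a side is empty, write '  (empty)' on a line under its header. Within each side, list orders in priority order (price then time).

Answer: BIDS (highest first):
  #2: 8@102
  #1: 8@98
  #5: 5@98
ASKS (lowest first):
  (empty)

Derivation:
After op 1 [order #1] limit_buy(price=98, qty=8): fills=none; bids=[#1:8@98] asks=[-]
After op 2 [order #2] limit_buy(price=102, qty=8): fills=none; bids=[#2:8@102 #1:8@98] asks=[-]
After op 3 [order #3] market_buy(qty=7): fills=none; bids=[#2:8@102 #1:8@98] asks=[-]
After op 4 [order #4] market_buy(qty=8): fills=none; bids=[#2:8@102 #1:8@98] asks=[-]
After op 5 [order #5] limit_buy(price=98, qty=5): fills=none; bids=[#2:8@102 #1:8@98 #5:5@98] asks=[-]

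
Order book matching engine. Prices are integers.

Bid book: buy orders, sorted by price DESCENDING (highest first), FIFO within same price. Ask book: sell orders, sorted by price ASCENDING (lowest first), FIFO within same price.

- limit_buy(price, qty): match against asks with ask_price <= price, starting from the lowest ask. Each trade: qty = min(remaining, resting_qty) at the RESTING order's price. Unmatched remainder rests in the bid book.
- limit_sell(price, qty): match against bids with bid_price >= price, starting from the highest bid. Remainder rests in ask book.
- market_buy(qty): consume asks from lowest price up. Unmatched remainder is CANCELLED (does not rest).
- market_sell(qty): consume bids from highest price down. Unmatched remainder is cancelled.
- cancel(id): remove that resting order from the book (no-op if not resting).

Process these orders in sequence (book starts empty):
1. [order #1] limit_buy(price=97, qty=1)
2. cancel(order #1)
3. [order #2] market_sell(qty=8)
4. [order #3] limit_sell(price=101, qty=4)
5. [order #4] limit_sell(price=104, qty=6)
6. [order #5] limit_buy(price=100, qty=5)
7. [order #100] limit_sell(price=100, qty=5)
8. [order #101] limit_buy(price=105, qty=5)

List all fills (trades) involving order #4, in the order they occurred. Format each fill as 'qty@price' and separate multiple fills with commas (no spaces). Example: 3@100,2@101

After op 1 [order #1] limit_buy(price=97, qty=1): fills=none; bids=[#1:1@97] asks=[-]
After op 2 cancel(order #1): fills=none; bids=[-] asks=[-]
After op 3 [order #2] market_sell(qty=8): fills=none; bids=[-] asks=[-]
After op 4 [order #3] limit_sell(price=101, qty=4): fills=none; bids=[-] asks=[#3:4@101]
After op 5 [order #4] limit_sell(price=104, qty=6): fills=none; bids=[-] asks=[#3:4@101 #4:6@104]
After op 6 [order #5] limit_buy(price=100, qty=5): fills=none; bids=[#5:5@100] asks=[#3:4@101 #4:6@104]
After op 7 [order #100] limit_sell(price=100, qty=5): fills=#5x#100:5@100; bids=[-] asks=[#3:4@101 #4:6@104]
After op 8 [order #101] limit_buy(price=105, qty=5): fills=#101x#3:4@101 #101x#4:1@104; bids=[-] asks=[#4:5@104]

Answer: 1@104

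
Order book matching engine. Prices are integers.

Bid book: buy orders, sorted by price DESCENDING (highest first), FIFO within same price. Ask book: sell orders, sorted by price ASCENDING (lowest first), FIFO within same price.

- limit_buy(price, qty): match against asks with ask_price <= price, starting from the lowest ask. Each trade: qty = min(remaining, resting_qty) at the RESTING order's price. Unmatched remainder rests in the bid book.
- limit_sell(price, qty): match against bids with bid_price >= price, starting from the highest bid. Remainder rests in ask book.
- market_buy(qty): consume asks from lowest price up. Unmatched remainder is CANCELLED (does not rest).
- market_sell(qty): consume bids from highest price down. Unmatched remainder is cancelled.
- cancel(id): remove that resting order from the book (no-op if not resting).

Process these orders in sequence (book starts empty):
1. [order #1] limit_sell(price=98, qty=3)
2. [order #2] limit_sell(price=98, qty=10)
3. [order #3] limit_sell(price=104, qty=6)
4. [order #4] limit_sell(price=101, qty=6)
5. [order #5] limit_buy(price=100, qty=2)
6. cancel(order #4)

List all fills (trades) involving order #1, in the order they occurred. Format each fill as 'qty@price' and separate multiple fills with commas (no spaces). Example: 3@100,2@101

After op 1 [order #1] limit_sell(price=98, qty=3): fills=none; bids=[-] asks=[#1:3@98]
After op 2 [order #2] limit_sell(price=98, qty=10): fills=none; bids=[-] asks=[#1:3@98 #2:10@98]
After op 3 [order #3] limit_sell(price=104, qty=6): fills=none; bids=[-] asks=[#1:3@98 #2:10@98 #3:6@104]
After op 4 [order #4] limit_sell(price=101, qty=6): fills=none; bids=[-] asks=[#1:3@98 #2:10@98 #4:6@101 #3:6@104]
After op 5 [order #5] limit_buy(price=100, qty=2): fills=#5x#1:2@98; bids=[-] asks=[#1:1@98 #2:10@98 #4:6@101 #3:6@104]
After op 6 cancel(order #4): fills=none; bids=[-] asks=[#1:1@98 #2:10@98 #3:6@104]

Answer: 2@98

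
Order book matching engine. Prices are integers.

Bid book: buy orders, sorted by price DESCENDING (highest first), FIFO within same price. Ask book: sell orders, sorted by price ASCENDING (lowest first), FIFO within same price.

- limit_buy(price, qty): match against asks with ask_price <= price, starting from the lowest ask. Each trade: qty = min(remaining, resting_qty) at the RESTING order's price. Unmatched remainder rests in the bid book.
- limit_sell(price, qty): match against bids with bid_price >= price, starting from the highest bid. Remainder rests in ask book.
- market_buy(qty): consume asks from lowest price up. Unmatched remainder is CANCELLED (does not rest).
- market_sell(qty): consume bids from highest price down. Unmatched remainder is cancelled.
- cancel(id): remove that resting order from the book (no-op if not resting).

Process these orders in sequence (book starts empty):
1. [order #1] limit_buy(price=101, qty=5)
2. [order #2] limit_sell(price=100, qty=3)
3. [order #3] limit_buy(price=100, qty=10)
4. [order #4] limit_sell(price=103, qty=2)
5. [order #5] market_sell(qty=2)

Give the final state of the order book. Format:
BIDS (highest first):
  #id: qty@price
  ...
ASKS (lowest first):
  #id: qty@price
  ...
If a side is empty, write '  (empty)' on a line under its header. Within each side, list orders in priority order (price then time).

After op 1 [order #1] limit_buy(price=101, qty=5): fills=none; bids=[#1:5@101] asks=[-]
After op 2 [order #2] limit_sell(price=100, qty=3): fills=#1x#2:3@101; bids=[#1:2@101] asks=[-]
After op 3 [order #3] limit_buy(price=100, qty=10): fills=none; bids=[#1:2@101 #3:10@100] asks=[-]
After op 4 [order #4] limit_sell(price=103, qty=2): fills=none; bids=[#1:2@101 #3:10@100] asks=[#4:2@103]
After op 5 [order #5] market_sell(qty=2): fills=#1x#5:2@101; bids=[#3:10@100] asks=[#4:2@103]

Answer: BIDS (highest first):
  #3: 10@100
ASKS (lowest first):
  #4: 2@103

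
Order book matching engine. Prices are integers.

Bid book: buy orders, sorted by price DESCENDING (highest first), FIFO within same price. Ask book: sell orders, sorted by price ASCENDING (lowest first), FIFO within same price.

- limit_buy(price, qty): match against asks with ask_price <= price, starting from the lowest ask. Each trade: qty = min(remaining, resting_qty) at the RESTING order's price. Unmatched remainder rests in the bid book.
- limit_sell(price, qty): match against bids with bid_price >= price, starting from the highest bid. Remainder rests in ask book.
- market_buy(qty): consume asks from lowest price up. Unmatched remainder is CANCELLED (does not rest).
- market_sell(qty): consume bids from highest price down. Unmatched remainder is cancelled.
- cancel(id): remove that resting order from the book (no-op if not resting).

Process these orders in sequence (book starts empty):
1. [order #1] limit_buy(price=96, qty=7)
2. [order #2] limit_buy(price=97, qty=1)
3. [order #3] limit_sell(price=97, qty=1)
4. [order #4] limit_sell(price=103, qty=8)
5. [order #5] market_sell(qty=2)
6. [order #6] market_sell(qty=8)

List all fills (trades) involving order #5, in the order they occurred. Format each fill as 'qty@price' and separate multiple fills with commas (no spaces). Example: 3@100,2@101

After op 1 [order #1] limit_buy(price=96, qty=7): fills=none; bids=[#1:7@96] asks=[-]
After op 2 [order #2] limit_buy(price=97, qty=1): fills=none; bids=[#2:1@97 #1:7@96] asks=[-]
After op 3 [order #3] limit_sell(price=97, qty=1): fills=#2x#3:1@97; bids=[#1:7@96] asks=[-]
After op 4 [order #4] limit_sell(price=103, qty=8): fills=none; bids=[#1:7@96] asks=[#4:8@103]
After op 5 [order #5] market_sell(qty=2): fills=#1x#5:2@96; bids=[#1:5@96] asks=[#4:8@103]
After op 6 [order #6] market_sell(qty=8): fills=#1x#6:5@96; bids=[-] asks=[#4:8@103]

Answer: 2@96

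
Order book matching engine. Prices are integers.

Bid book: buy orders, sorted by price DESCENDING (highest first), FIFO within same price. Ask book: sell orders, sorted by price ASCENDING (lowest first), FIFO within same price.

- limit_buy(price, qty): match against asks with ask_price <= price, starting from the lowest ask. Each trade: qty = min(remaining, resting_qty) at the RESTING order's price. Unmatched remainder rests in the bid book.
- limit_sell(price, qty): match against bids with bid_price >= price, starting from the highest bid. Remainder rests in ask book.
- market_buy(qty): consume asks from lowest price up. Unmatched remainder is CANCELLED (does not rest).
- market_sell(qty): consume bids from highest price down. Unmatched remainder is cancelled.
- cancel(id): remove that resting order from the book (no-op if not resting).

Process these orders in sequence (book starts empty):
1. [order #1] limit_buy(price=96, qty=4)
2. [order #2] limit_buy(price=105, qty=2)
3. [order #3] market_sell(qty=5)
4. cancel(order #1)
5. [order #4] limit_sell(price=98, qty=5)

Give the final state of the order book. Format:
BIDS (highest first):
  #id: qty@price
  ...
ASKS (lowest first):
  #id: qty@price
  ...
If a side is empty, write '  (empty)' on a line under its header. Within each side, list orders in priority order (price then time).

After op 1 [order #1] limit_buy(price=96, qty=4): fills=none; bids=[#1:4@96] asks=[-]
After op 2 [order #2] limit_buy(price=105, qty=2): fills=none; bids=[#2:2@105 #1:4@96] asks=[-]
After op 3 [order #3] market_sell(qty=5): fills=#2x#3:2@105 #1x#3:3@96; bids=[#1:1@96] asks=[-]
After op 4 cancel(order #1): fills=none; bids=[-] asks=[-]
After op 5 [order #4] limit_sell(price=98, qty=5): fills=none; bids=[-] asks=[#4:5@98]

Answer: BIDS (highest first):
  (empty)
ASKS (lowest first):
  #4: 5@98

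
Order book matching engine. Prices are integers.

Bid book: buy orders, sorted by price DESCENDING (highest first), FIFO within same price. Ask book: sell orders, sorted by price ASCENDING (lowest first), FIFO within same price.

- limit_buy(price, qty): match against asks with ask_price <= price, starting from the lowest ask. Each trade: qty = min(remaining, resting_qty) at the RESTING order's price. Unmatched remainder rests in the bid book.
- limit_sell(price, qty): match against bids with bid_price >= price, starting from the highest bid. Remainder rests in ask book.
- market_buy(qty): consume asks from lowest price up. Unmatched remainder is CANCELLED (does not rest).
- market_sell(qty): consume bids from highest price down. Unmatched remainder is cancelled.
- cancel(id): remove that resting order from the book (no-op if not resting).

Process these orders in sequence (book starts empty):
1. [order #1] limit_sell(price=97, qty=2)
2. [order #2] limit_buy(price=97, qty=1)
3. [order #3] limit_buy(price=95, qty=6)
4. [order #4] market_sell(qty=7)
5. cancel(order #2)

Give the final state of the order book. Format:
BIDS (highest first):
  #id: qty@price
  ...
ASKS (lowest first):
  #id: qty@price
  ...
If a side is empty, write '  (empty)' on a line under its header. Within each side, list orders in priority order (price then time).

Answer: BIDS (highest first):
  (empty)
ASKS (lowest first):
  #1: 1@97

Derivation:
After op 1 [order #1] limit_sell(price=97, qty=2): fills=none; bids=[-] asks=[#1:2@97]
After op 2 [order #2] limit_buy(price=97, qty=1): fills=#2x#1:1@97; bids=[-] asks=[#1:1@97]
After op 3 [order #3] limit_buy(price=95, qty=6): fills=none; bids=[#3:6@95] asks=[#1:1@97]
After op 4 [order #4] market_sell(qty=7): fills=#3x#4:6@95; bids=[-] asks=[#1:1@97]
After op 5 cancel(order #2): fills=none; bids=[-] asks=[#1:1@97]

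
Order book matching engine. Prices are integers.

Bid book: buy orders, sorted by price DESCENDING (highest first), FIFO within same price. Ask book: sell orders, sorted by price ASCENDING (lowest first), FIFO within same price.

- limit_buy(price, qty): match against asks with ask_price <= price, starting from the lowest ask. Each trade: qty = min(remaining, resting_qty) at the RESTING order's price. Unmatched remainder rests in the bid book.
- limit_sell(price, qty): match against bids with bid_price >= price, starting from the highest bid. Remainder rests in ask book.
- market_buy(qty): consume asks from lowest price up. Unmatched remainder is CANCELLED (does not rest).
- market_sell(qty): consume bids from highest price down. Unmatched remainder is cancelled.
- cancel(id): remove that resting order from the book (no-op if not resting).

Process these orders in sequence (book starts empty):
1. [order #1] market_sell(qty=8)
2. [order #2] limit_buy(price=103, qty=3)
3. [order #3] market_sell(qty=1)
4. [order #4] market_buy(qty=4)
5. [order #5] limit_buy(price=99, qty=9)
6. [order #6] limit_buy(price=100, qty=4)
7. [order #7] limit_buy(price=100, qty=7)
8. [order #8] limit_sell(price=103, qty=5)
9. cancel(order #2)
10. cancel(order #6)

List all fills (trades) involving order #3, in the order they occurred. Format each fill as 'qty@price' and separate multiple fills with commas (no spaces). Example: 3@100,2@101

After op 1 [order #1] market_sell(qty=8): fills=none; bids=[-] asks=[-]
After op 2 [order #2] limit_buy(price=103, qty=3): fills=none; bids=[#2:3@103] asks=[-]
After op 3 [order #3] market_sell(qty=1): fills=#2x#3:1@103; bids=[#2:2@103] asks=[-]
After op 4 [order #4] market_buy(qty=4): fills=none; bids=[#2:2@103] asks=[-]
After op 5 [order #5] limit_buy(price=99, qty=9): fills=none; bids=[#2:2@103 #5:9@99] asks=[-]
After op 6 [order #6] limit_buy(price=100, qty=4): fills=none; bids=[#2:2@103 #6:4@100 #5:9@99] asks=[-]
After op 7 [order #7] limit_buy(price=100, qty=7): fills=none; bids=[#2:2@103 #6:4@100 #7:7@100 #5:9@99] asks=[-]
After op 8 [order #8] limit_sell(price=103, qty=5): fills=#2x#8:2@103; bids=[#6:4@100 #7:7@100 #5:9@99] asks=[#8:3@103]
After op 9 cancel(order #2): fills=none; bids=[#6:4@100 #7:7@100 #5:9@99] asks=[#8:3@103]
After op 10 cancel(order #6): fills=none; bids=[#7:7@100 #5:9@99] asks=[#8:3@103]

Answer: 1@103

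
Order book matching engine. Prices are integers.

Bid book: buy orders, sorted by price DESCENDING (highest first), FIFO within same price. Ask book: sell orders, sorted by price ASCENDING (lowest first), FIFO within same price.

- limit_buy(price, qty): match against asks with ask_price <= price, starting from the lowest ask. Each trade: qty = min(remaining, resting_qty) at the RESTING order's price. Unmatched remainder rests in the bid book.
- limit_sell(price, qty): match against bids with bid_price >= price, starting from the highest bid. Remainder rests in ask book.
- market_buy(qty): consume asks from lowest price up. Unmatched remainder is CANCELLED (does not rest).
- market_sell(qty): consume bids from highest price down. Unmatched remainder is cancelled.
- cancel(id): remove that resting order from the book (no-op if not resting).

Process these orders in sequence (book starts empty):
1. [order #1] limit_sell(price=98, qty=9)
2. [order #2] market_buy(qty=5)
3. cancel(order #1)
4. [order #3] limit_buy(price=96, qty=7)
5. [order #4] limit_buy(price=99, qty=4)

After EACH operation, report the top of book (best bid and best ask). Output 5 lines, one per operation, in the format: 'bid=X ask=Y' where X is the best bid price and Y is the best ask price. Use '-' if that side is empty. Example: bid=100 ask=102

After op 1 [order #1] limit_sell(price=98, qty=9): fills=none; bids=[-] asks=[#1:9@98]
After op 2 [order #2] market_buy(qty=5): fills=#2x#1:5@98; bids=[-] asks=[#1:4@98]
After op 3 cancel(order #1): fills=none; bids=[-] asks=[-]
After op 4 [order #3] limit_buy(price=96, qty=7): fills=none; bids=[#3:7@96] asks=[-]
After op 5 [order #4] limit_buy(price=99, qty=4): fills=none; bids=[#4:4@99 #3:7@96] asks=[-]

Answer: bid=- ask=98
bid=- ask=98
bid=- ask=-
bid=96 ask=-
bid=99 ask=-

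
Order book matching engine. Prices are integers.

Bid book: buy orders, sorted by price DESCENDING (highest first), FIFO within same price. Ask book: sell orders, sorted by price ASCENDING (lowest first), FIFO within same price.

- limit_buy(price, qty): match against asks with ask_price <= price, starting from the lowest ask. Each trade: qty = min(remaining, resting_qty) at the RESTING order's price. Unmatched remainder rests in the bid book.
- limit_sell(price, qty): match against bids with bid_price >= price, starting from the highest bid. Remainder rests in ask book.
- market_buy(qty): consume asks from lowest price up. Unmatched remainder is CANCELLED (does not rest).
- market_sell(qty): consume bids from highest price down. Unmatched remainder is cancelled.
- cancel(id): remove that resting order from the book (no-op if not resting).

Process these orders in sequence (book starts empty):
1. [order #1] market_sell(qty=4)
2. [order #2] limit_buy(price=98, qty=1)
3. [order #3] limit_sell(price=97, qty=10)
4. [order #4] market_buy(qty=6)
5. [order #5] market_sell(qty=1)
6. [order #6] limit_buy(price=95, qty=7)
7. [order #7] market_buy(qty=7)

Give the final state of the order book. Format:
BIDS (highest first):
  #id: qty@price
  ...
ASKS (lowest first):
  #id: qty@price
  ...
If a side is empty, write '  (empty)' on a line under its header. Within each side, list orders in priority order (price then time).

After op 1 [order #1] market_sell(qty=4): fills=none; bids=[-] asks=[-]
After op 2 [order #2] limit_buy(price=98, qty=1): fills=none; bids=[#2:1@98] asks=[-]
After op 3 [order #3] limit_sell(price=97, qty=10): fills=#2x#3:1@98; bids=[-] asks=[#3:9@97]
After op 4 [order #4] market_buy(qty=6): fills=#4x#3:6@97; bids=[-] asks=[#3:3@97]
After op 5 [order #5] market_sell(qty=1): fills=none; bids=[-] asks=[#3:3@97]
After op 6 [order #6] limit_buy(price=95, qty=7): fills=none; bids=[#6:7@95] asks=[#3:3@97]
After op 7 [order #7] market_buy(qty=7): fills=#7x#3:3@97; bids=[#6:7@95] asks=[-]

Answer: BIDS (highest first):
  #6: 7@95
ASKS (lowest first):
  (empty)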